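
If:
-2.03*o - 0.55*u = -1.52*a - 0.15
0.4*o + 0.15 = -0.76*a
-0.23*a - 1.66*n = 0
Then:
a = 0.102287520922447*u - 0.169471824437419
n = 0.0234810359160279 - 0.0141723673567246*u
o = -0.19434628975265*u - 0.0530035335689046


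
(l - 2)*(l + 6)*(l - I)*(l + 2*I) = l^4 + 4*l^3 + I*l^3 - 10*l^2 + 4*I*l^2 + 8*l - 12*I*l - 24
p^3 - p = p*(p - 1)*(p + 1)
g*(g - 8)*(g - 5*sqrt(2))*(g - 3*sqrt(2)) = g^4 - 8*sqrt(2)*g^3 - 8*g^3 + 30*g^2 + 64*sqrt(2)*g^2 - 240*g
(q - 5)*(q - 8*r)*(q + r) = q^3 - 7*q^2*r - 5*q^2 - 8*q*r^2 + 35*q*r + 40*r^2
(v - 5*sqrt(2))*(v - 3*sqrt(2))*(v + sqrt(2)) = v^3 - 7*sqrt(2)*v^2 + 14*v + 30*sqrt(2)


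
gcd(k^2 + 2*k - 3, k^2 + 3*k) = k + 3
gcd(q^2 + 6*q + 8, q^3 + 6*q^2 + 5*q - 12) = q + 4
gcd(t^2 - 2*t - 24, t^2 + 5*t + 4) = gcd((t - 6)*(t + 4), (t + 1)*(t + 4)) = t + 4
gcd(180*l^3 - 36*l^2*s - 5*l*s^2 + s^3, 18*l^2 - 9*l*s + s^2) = -6*l + s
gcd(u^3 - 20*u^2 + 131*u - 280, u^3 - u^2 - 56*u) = u - 8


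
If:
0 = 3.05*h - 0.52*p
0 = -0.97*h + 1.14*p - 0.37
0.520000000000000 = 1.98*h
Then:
No Solution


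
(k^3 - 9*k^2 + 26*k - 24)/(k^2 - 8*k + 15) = (k^2 - 6*k + 8)/(k - 5)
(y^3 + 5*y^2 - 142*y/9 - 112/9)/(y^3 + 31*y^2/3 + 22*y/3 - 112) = (y + 2/3)/(y + 6)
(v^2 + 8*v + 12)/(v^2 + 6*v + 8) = (v + 6)/(v + 4)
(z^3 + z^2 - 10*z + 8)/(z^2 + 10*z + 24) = (z^2 - 3*z + 2)/(z + 6)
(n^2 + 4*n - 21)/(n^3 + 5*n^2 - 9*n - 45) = (n + 7)/(n^2 + 8*n + 15)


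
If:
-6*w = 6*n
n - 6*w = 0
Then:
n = 0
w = 0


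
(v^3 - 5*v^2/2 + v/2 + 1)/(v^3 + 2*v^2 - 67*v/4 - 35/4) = 2*(v^2 - 3*v + 2)/(2*v^2 + 3*v - 35)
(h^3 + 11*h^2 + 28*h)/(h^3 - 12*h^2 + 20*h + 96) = h*(h^2 + 11*h + 28)/(h^3 - 12*h^2 + 20*h + 96)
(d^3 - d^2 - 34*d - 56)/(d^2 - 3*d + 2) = (d^3 - d^2 - 34*d - 56)/(d^2 - 3*d + 2)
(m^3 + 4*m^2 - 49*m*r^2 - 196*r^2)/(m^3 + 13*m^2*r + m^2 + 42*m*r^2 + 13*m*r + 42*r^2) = (m^2 - 7*m*r + 4*m - 28*r)/(m^2 + 6*m*r + m + 6*r)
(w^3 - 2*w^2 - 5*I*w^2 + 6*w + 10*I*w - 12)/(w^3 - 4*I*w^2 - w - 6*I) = (w^2 + w*(-2 - 6*I) + 12*I)/(w^2 - 5*I*w - 6)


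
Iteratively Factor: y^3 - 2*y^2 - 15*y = (y)*(y^2 - 2*y - 15) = y*(y - 5)*(y + 3)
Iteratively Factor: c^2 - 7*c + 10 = (c - 5)*(c - 2)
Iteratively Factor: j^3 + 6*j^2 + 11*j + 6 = (j + 2)*(j^2 + 4*j + 3) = (j + 2)*(j + 3)*(j + 1)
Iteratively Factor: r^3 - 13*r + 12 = (r + 4)*(r^2 - 4*r + 3) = (r - 3)*(r + 4)*(r - 1)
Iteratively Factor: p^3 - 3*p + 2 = (p - 1)*(p^2 + p - 2) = (p - 1)^2*(p + 2)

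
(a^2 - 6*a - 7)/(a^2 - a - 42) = (a + 1)/(a + 6)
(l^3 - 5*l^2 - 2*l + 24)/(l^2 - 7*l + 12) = l + 2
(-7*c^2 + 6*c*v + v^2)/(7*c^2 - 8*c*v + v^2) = (7*c + v)/(-7*c + v)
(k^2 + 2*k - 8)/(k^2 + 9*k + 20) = (k - 2)/(k + 5)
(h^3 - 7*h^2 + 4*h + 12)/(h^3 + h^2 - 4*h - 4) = (h - 6)/(h + 2)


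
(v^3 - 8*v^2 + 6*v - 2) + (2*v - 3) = v^3 - 8*v^2 + 8*v - 5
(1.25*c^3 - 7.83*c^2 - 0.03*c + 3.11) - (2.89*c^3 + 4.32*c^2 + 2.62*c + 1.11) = -1.64*c^3 - 12.15*c^2 - 2.65*c + 2.0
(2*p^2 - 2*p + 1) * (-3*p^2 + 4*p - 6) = -6*p^4 + 14*p^3 - 23*p^2 + 16*p - 6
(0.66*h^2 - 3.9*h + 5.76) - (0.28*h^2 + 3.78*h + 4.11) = 0.38*h^2 - 7.68*h + 1.65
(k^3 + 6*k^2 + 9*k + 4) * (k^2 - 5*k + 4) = k^5 + k^4 - 17*k^3 - 17*k^2 + 16*k + 16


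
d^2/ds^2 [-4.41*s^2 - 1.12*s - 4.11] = -8.82000000000000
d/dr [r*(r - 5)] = 2*r - 5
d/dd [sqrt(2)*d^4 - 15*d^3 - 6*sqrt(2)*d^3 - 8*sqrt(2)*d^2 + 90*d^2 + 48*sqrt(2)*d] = 4*sqrt(2)*d^3 - 45*d^2 - 18*sqrt(2)*d^2 - 16*sqrt(2)*d + 180*d + 48*sqrt(2)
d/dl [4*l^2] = 8*l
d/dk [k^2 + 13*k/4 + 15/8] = 2*k + 13/4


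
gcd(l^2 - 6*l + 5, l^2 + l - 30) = l - 5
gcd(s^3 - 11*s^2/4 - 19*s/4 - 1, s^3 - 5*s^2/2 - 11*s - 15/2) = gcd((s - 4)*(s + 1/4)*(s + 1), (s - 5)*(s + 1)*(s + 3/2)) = s + 1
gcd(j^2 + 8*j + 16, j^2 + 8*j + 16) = j^2 + 8*j + 16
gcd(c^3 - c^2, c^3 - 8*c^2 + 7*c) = c^2 - c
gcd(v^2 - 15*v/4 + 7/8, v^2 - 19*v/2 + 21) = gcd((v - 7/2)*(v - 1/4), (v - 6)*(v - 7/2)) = v - 7/2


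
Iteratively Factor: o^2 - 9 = (o + 3)*(o - 3)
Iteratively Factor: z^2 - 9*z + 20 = (z - 5)*(z - 4)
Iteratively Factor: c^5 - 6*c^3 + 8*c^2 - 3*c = (c - 1)*(c^4 + c^3 - 5*c^2 + 3*c) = c*(c - 1)*(c^3 + c^2 - 5*c + 3) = c*(c - 1)^2*(c^2 + 2*c - 3) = c*(c - 1)^2*(c + 3)*(c - 1)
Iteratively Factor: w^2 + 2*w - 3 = (w - 1)*(w + 3)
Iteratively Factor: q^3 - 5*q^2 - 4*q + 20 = (q - 5)*(q^2 - 4) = (q - 5)*(q - 2)*(q + 2)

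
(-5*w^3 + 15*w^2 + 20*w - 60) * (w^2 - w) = -5*w^5 + 20*w^4 + 5*w^3 - 80*w^2 + 60*w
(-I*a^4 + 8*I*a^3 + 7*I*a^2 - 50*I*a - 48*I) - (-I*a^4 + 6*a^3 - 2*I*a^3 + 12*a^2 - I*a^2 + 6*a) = -6*a^3 + 10*I*a^3 - 12*a^2 + 8*I*a^2 - 6*a - 50*I*a - 48*I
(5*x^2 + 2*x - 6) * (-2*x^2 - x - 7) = -10*x^4 - 9*x^3 - 25*x^2 - 8*x + 42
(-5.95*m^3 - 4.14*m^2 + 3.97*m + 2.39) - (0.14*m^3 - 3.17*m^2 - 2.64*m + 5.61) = -6.09*m^3 - 0.97*m^2 + 6.61*m - 3.22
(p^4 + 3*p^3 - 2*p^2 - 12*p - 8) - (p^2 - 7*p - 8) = p^4 + 3*p^3 - 3*p^2 - 5*p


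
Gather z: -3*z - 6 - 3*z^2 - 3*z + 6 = -3*z^2 - 6*z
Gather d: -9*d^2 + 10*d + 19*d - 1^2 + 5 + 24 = -9*d^2 + 29*d + 28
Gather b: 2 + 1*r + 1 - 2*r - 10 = -r - 7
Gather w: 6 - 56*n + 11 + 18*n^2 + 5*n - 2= 18*n^2 - 51*n + 15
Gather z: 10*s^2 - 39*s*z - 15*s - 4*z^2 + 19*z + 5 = 10*s^2 - 15*s - 4*z^2 + z*(19 - 39*s) + 5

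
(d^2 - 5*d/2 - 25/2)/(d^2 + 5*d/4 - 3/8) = 4*(2*d^2 - 5*d - 25)/(8*d^2 + 10*d - 3)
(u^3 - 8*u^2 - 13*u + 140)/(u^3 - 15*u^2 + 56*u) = (u^2 - u - 20)/(u*(u - 8))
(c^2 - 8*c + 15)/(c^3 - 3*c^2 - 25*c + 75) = 1/(c + 5)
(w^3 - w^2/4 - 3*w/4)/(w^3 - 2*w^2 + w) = (w + 3/4)/(w - 1)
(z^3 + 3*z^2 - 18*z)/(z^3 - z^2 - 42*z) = (z - 3)/(z - 7)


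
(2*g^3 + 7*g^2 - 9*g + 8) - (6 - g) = 2*g^3 + 7*g^2 - 8*g + 2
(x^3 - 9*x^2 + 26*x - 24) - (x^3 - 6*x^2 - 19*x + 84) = -3*x^2 + 45*x - 108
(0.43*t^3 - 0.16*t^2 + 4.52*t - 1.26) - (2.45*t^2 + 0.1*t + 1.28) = 0.43*t^3 - 2.61*t^2 + 4.42*t - 2.54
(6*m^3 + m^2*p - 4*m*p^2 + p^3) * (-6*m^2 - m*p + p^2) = -36*m^5 - 12*m^4*p + 29*m^3*p^2 - m^2*p^3 - 5*m*p^4 + p^5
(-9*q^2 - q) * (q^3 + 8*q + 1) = -9*q^5 - q^4 - 72*q^3 - 17*q^2 - q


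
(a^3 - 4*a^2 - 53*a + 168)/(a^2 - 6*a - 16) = (a^2 + 4*a - 21)/(a + 2)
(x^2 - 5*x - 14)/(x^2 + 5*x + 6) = (x - 7)/(x + 3)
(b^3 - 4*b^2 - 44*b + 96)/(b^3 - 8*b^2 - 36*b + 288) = (b - 2)/(b - 6)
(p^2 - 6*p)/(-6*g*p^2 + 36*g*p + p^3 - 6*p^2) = 1/(-6*g + p)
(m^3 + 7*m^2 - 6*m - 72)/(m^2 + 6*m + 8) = (m^2 + 3*m - 18)/(m + 2)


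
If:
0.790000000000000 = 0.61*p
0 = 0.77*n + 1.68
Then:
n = -2.18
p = 1.30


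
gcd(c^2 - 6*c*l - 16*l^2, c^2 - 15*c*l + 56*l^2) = c - 8*l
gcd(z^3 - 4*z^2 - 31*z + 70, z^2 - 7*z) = z - 7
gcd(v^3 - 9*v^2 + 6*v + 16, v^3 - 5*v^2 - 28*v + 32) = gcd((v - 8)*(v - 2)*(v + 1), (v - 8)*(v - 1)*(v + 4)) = v - 8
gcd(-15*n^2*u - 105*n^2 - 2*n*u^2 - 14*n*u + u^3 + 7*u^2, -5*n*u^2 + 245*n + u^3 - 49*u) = -5*n*u - 35*n + u^2 + 7*u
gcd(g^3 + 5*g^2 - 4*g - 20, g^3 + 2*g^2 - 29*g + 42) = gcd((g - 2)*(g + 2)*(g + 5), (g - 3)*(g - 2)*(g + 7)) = g - 2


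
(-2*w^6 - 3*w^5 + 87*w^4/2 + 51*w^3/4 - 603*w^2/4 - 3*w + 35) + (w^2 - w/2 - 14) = -2*w^6 - 3*w^5 + 87*w^4/2 + 51*w^3/4 - 599*w^2/4 - 7*w/2 + 21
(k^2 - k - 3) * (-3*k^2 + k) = -3*k^4 + 4*k^3 + 8*k^2 - 3*k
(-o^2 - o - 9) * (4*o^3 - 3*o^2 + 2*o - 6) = -4*o^5 - o^4 - 35*o^3 + 31*o^2 - 12*o + 54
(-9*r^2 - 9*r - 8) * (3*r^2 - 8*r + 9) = -27*r^4 + 45*r^3 - 33*r^2 - 17*r - 72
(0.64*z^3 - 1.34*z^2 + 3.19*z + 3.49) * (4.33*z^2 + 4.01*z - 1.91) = 2.7712*z^5 - 3.2358*z^4 + 7.2169*z^3 + 30.463*z^2 + 7.902*z - 6.6659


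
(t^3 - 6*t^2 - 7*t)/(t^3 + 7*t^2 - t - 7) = t*(t - 7)/(t^2 + 6*t - 7)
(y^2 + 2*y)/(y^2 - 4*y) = (y + 2)/(y - 4)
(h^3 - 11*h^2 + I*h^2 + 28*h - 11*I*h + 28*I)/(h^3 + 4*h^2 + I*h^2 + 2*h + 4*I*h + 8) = (h^3 + h^2*(-11 + I) + h*(28 - 11*I) + 28*I)/(h^3 + h^2*(4 + I) + h*(2 + 4*I) + 8)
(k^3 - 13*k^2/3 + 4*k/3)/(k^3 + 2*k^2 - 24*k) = (k - 1/3)/(k + 6)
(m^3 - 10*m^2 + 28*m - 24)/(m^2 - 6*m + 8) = (m^2 - 8*m + 12)/(m - 4)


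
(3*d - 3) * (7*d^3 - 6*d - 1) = 21*d^4 - 21*d^3 - 18*d^2 + 15*d + 3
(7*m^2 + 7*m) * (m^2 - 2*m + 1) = 7*m^4 - 7*m^3 - 7*m^2 + 7*m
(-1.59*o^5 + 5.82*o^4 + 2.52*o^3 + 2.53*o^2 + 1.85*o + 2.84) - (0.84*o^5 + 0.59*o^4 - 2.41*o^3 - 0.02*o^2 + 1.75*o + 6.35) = -2.43*o^5 + 5.23*o^4 + 4.93*o^3 + 2.55*o^2 + 0.1*o - 3.51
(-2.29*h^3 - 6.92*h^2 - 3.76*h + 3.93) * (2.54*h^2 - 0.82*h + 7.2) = -5.8166*h^5 - 15.699*h^4 - 20.364*h^3 - 36.7586*h^2 - 30.2946*h + 28.296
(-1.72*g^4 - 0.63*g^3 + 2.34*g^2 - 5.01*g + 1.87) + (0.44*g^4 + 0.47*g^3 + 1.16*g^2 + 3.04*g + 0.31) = -1.28*g^4 - 0.16*g^3 + 3.5*g^2 - 1.97*g + 2.18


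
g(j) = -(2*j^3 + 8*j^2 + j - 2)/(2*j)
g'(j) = -(6*j^2 + 16*j + 1)/(2*j) + (2*j^3 + 8*j^2 + j - 2)/(2*j^2)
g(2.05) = -12.41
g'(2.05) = -8.34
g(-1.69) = 2.81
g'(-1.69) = -0.97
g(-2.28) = 2.98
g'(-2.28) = 0.37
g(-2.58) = 2.78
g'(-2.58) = 1.01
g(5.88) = -58.42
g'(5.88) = -15.79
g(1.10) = -5.20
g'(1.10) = -7.03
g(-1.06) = 1.67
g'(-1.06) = -2.77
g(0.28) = 1.87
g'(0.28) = -17.32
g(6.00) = -60.33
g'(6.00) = -16.03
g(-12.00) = -96.58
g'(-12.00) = 19.99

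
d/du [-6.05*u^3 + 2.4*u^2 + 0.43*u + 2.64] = -18.15*u^2 + 4.8*u + 0.43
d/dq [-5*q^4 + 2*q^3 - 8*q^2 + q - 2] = -20*q^3 + 6*q^2 - 16*q + 1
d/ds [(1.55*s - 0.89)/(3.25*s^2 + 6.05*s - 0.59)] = (-5.0375*s^2 + 5.785*s + 4.47)/(10.5625*s^4 + 39.325*s^3 + 32.7675*s^2 - 7.139*s + 0.3481)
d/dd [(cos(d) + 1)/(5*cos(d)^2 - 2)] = (-5*sin(d)^2 + 10*cos(d) + 7)*sin(d)/(5*cos(d)^2 - 2)^2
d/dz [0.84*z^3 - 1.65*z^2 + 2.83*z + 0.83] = 2.52*z^2 - 3.3*z + 2.83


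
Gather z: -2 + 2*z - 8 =2*z - 10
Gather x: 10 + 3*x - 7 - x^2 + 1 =-x^2 + 3*x + 4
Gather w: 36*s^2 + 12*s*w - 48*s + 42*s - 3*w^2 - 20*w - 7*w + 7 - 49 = 36*s^2 - 6*s - 3*w^2 + w*(12*s - 27) - 42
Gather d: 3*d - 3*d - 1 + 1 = 0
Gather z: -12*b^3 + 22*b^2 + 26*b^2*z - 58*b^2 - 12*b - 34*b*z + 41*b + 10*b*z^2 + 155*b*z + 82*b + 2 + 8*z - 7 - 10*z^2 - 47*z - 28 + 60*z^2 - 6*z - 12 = -12*b^3 - 36*b^2 + 111*b + z^2*(10*b + 50) + z*(26*b^2 + 121*b - 45) - 45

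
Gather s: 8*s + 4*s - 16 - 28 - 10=12*s - 54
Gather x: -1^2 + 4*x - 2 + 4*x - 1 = 8*x - 4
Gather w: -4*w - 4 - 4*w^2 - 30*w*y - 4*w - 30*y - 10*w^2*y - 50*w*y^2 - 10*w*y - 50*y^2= w^2*(-10*y - 4) + w*(-50*y^2 - 40*y - 8) - 50*y^2 - 30*y - 4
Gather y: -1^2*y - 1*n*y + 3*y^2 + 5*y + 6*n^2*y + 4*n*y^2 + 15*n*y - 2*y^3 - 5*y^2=-2*y^3 + y^2*(4*n - 2) + y*(6*n^2 + 14*n + 4)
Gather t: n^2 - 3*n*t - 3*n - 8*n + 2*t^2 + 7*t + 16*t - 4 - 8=n^2 - 11*n + 2*t^2 + t*(23 - 3*n) - 12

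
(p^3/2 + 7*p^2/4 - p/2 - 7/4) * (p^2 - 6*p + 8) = p^5/2 - 5*p^4/4 - 7*p^3 + 61*p^2/4 + 13*p/2 - 14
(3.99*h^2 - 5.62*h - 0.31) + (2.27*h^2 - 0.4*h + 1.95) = 6.26*h^2 - 6.02*h + 1.64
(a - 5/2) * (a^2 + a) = a^3 - 3*a^2/2 - 5*a/2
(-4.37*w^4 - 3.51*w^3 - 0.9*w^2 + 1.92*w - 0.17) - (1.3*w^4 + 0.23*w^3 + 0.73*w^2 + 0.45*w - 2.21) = -5.67*w^4 - 3.74*w^3 - 1.63*w^2 + 1.47*w + 2.04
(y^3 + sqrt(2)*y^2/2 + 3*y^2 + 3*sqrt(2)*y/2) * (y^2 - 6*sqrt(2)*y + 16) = y^5 - 11*sqrt(2)*y^4/2 + 3*y^4 - 33*sqrt(2)*y^3/2 + 10*y^3 + 8*sqrt(2)*y^2 + 30*y^2 + 24*sqrt(2)*y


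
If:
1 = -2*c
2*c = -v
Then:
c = -1/2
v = 1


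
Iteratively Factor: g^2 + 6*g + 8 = (g + 4)*(g + 2)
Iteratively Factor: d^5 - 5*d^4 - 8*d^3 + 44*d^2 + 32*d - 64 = (d - 4)*(d^4 - d^3 - 12*d^2 - 4*d + 16) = (d - 4)*(d - 1)*(d^3 - 12*d - 16) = (d - 4)*(d - 1)*(d + 2)*(d^2 - 2*d - 8) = (d - 4)^2*(d - 1)*(d + 2)*(d + 2)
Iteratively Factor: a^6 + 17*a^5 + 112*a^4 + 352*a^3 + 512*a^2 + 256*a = (a + 4)*(a^5 + 13*a^4 + 60*a^3 + 112*a^2 + 64*a) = (a + 4)^2*(a^4 + 9*a^3 + 24*a^2 + 16*a) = (a + 4)^3*(a^3 + 5*a^2 + 4*a) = a*(a + 4)^3*(a^2 + 5*a + 4) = a*(a + 4)^4*(a + 1)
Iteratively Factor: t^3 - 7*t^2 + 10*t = (t - 2)*(t^2 - 5*t) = t*(t - 2)*(t - 5)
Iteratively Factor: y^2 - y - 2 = (y + 1)*(y - 2)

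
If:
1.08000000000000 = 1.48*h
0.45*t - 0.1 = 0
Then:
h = 0.73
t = 0.22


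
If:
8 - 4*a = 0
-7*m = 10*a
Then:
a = 2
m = -20/7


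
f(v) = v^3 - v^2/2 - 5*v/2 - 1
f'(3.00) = 21.50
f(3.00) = 14.00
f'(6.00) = 99.50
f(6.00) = 182.00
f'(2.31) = 11.20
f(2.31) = 2.88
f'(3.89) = 39.01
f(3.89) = 40.57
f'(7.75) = 169.94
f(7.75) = 415.08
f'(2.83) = 18.70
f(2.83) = 10.59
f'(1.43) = 2.20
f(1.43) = -2.67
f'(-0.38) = -1.69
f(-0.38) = -0.18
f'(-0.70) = -0.33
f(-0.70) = 0.16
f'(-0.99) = 1.43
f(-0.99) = 0.01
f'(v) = 3*v^2 - v - 5/2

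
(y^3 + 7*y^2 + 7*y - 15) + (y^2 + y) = y^3 + 8*y^2 + 8*y - 15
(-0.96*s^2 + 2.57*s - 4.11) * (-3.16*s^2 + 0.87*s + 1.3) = 3.0336*s^4 - 8.9564*s^3 + 13.9755*s^2 - 0.234700000000001*s - 5.343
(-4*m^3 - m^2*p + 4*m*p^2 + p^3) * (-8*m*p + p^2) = 32*m^4*p + 4*m^3*p^2 - 33*m^2*p^3 - 4*m*p^4 + p^5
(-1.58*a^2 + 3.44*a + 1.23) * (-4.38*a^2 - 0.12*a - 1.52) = 6.9204*a^4 - 14.8776*a^3 - 3.3986*a^2 - 5.3764*a - 1.8696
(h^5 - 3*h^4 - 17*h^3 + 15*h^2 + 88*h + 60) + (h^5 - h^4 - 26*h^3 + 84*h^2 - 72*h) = 2*h^5 - 4*h^4 - 43*h^3 + 99*h^2 + 16*h + 60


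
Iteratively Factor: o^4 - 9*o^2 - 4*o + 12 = (o + 2)*(o^3 - 2*o^2 - 5*o + 6) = (o + 2)^2*(o^2 - 4*o + 3) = (o - 1)*(o + 2)^2*(o - 3)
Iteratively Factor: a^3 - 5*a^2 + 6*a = (a - 2)*(a^2 - 3*a) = (a - 3)*(a - 2)*(a)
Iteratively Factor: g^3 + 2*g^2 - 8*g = (g - 2)*(g^2 + 4*g) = (g - 2)*(g + 4)*(g)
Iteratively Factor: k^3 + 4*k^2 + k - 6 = (k + 3)*(k^2 + k - 2) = (k - 1)*(k + 3)*(k + 2)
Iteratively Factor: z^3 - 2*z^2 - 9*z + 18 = (z + 3)*(z^2 - 5*z + 6) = (z - 2)*(z + 3)*(z - 3)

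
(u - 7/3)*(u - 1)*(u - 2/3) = u^3 - 4*u^2 + 41*u/9 - 14/9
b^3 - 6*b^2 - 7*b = b*(b - 7)*(b + 1)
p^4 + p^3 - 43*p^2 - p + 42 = (p - 6)*(p - 1)*(p + 1)*(p + 7)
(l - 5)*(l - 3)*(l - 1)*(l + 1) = l^4 - 8*l^3 + 14*l^2 + 8*l - 15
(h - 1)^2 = h^2 - 2*h + 1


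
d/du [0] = 0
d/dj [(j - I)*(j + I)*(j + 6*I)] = 3*j^2 + 12*I*j + 1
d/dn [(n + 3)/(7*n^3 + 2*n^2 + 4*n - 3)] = (7*n^3 + 2*n^2 + 4*n - (n + 3)*(21*n^2 + 4*n + 4) - 3)/(7*n^3 + 2*n^2 + 4*n - 3)^2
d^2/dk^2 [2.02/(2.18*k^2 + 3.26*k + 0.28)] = (-19.199696*k^2 - 28.711472*k + 2.02*(4.36*k + 3.26)*(8.72*k + 6.52) - 2.466016)/(2.18*k^2 + 3.26*k + 0.28)^3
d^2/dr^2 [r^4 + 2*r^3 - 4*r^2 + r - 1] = 12*r^2 + 12*r - 8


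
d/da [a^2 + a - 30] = 2*a + 1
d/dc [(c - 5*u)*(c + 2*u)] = 2*c - 3*u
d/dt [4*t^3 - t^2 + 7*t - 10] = 12*t^2 - 2*t + 7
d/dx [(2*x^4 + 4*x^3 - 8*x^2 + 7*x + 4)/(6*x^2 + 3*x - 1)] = (24*x^5 + 42*x^4 + 16*x^3 - 78*x^2 - 32*x - 19)/(36*x^4 + 36*x^3 - 3*x^2 - 6*x + 1)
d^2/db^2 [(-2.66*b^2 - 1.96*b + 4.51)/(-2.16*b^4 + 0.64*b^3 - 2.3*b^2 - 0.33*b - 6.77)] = (74.462976*b^8 + 87.671808*b^7 - 488.439872*b^6 + 227.52672*b^5 - 1381.337376*b^4 - 300.988536*b^3 + 507.369552*b^2 - 320.899068*b + 374.541498)/(10.077696*b^12 - 8.957952*b^11 + 34.846848*b^10 - 14.72032*b^9 + 129.126624*b^8 - 56.067744*b^7 + 220.077248*b^6 - 25.810692*b^5 + 396.609558*b^4 - 57.132651*b^3 + 318.458769*b^2 + 45.374571*b + 310.288733)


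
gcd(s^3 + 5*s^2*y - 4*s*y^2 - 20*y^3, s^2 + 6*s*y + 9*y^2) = 1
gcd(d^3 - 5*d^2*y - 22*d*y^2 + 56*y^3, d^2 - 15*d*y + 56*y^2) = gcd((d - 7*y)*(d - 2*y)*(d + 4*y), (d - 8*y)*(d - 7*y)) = -d + 7*y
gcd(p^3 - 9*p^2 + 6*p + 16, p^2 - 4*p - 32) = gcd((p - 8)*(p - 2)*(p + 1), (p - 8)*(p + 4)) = p - 8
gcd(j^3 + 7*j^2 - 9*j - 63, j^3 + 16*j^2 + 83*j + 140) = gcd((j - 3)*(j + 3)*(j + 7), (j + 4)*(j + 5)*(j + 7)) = j + 7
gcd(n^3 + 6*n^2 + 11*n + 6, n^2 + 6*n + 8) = n + 2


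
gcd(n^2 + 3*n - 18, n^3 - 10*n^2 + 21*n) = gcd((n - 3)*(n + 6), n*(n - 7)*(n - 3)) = n - 3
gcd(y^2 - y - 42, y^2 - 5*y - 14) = y - 7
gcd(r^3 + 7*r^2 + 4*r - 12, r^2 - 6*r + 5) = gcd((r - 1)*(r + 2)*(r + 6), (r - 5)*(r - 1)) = r - 1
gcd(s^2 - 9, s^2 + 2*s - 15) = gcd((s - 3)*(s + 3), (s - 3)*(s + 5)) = s - 3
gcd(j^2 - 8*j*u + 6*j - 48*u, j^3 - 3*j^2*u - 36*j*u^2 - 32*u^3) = -j + 8*u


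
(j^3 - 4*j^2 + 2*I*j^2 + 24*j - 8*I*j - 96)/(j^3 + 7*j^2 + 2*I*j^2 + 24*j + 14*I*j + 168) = (j - 4)/(j + 7)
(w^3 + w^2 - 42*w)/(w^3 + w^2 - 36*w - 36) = w*(w + 7)/(w^2 + 7*w + 6)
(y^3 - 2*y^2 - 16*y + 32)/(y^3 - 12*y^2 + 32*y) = (y^2 + 2*y - 8)/(y*(y - 8))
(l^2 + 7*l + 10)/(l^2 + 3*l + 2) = (l + 5)/(l + 1)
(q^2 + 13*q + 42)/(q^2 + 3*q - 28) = (q + 6)/(q - 4)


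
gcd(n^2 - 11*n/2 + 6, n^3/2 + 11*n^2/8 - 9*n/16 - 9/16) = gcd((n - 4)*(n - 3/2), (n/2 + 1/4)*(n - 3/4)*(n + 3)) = 1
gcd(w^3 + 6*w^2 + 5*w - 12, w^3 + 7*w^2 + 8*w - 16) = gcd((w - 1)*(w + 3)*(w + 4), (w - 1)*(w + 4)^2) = w^2 + 3*w - 4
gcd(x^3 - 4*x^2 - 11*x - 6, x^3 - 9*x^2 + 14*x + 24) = x^2 - 5*x - 6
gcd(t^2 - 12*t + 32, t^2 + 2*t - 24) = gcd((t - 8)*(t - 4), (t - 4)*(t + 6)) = t - 4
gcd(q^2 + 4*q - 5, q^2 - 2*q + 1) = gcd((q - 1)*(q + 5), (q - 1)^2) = q - 1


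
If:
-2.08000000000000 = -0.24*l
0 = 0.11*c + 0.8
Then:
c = -7.27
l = 8.67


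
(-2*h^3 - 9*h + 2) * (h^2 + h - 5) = -2*h^5 - 2*h^4 + h^3 - 7*h^2 + 47*h - 10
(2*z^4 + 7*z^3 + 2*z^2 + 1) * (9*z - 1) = 18*z^5 + 61*z^4 + 11*z^3 - 2*z^2 + 9*z - 1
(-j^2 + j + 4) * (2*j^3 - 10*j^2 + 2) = -2*j^5 + 12*j^4 - 2*j^3 - 42*j^2 + 2*j + 8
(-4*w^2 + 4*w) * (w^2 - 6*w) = -4*w^4 + 28*w^3 - 24*w^2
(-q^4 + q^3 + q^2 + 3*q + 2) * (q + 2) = -q^5 - q^4 + 3*q^3 + 5*q^2 + 8*q + 4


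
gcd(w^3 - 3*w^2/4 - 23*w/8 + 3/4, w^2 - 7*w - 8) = 1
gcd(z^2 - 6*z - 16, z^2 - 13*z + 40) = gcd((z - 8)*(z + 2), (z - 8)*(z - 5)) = z - 8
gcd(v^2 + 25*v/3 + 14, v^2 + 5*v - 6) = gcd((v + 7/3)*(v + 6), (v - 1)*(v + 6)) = v + 6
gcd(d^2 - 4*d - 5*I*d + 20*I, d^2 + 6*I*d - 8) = 1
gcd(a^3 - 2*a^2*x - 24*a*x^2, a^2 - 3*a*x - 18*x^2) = -a + 6*x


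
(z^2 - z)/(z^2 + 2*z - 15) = z*(z - 1)/(z^2 + 2*z - 15)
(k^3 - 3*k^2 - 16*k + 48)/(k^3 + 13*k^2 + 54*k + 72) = (k^2 - 7*k + 12)/(k^2 + 9*k + 18)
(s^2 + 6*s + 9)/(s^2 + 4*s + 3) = (s + 3)/(s + 1)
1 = 1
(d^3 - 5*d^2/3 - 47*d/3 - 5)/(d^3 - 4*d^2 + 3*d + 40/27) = 9*(d^2 - 2*d - 15)/(9*d^2 - 39*d + 40)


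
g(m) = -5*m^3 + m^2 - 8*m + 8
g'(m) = -15*m^2 + 2*m - 8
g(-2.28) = 90.70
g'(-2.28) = -90.54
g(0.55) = 3.07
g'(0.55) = -11.44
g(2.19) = -57.24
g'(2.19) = -75.56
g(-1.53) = 40.49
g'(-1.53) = -46.17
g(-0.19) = 9.59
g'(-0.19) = -8.92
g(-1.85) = 57.88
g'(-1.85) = -63.04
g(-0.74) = 16.49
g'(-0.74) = -17.69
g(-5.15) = 758.68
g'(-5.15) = -416.14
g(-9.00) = 3806.00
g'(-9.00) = -1241.00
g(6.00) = -1084.00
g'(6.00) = -536.00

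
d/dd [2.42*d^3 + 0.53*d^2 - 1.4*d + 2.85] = 7.26*d^2 + 1.06*d - 1.4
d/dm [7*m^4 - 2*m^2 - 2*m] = 28*m^3 - 4*m - 2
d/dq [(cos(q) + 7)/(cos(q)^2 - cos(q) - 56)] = sin(q)/(cos(q) - 8)^2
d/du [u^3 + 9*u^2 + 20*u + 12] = 3*u^2 + 18*u + 20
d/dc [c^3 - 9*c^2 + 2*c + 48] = 3*c^2 - 18*c + 2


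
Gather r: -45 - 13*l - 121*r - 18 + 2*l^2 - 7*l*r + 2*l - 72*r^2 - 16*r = 2*l^2 - 11*l - 72*r^2 + r*(-7*l - 137) - 63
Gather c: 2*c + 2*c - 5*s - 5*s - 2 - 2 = 4*c - 10*s - 4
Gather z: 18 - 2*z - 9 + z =9 - z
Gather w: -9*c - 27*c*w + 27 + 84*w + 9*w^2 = -9*c + 9*w^2 + w*(84 - 27*c) + 27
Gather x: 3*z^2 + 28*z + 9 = 3*z^2 + 28*z + 9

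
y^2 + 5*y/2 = y*(y + 5/2)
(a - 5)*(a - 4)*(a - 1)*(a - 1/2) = a^4 - 21*a^3/2 + 34*a^2 - 69*a/2 + 10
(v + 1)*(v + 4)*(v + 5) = v^3 + 10*v^2 + 29*v + 20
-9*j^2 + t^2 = (-3*j + t)*(3*j + t)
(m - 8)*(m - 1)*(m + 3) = m^3 - 6*m^2 - 19*m + 24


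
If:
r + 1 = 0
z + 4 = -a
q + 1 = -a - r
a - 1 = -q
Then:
No Solution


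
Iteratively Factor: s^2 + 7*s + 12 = (s + 3)*(s + 4)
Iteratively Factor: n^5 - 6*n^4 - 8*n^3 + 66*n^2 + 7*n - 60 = (n + 1)*(n^4 - 7*n^3 - n^2 + 67*n - 60) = (n - 1)*(n + 1)*(n^3 - 6*n^2 - 7*n + 60) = (n - 4)*(n - 1)*(n + 1)*(n^2 - 2*n - 15) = (n - 5)*(n - 4)*(n - 1)*(n + 1)*(n + 3)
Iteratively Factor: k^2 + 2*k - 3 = (k - 1)*(k + 3)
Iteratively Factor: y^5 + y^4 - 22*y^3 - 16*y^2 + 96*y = (y - 2)*(y^4 + 3*y^3 - 16*y^2 - 48*y) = y*(y - 2)*(y^3 + 3*y^2 - 16*y - 48) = y*(y - 2)*(y + 4)*(y^2 - y - 12) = y*(y - 2)*(y + 3)*(y + 4)*(y - 4)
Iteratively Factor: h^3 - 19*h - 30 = (h - 5)*(h^2 + 5*h + 6) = (h - 5)*(h + 3)*(h + 2)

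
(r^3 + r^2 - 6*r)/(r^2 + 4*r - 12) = r*(r + 3)/(r + 6)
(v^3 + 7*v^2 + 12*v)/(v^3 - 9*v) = (v + 4)/(v - 3)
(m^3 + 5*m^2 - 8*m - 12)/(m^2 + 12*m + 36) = (m^2 - m - 2)/(m + 6)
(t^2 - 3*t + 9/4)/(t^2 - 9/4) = (2*t - 3)/(2*t + 3)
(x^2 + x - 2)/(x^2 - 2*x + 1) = (x + 2)/(x - 1)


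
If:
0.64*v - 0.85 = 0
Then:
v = 1.33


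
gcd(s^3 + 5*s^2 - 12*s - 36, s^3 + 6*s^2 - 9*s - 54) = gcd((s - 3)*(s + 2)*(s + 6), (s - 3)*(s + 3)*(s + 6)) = s^2 + 3*s - 18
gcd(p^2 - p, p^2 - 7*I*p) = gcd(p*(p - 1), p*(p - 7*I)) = p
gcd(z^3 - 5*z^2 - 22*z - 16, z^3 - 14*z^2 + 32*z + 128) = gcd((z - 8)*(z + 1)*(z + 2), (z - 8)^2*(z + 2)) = z^2 - 6*z - 16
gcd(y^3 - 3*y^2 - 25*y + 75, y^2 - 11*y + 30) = y - 5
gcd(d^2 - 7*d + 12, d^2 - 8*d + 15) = d - 3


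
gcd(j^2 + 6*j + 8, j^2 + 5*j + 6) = j + 2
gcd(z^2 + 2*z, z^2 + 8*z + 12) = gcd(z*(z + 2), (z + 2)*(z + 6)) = z + 2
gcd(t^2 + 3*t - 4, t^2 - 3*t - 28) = t + 4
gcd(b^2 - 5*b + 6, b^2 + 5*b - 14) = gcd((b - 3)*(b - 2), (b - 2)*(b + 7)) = b - 2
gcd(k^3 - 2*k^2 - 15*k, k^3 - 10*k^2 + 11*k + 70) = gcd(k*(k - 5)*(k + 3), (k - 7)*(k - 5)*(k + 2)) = k - 5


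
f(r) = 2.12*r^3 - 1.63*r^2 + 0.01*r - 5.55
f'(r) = 6.36*r^2 - 3.26*r + 0.01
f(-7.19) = -877.88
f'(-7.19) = 352.24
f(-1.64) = -19.30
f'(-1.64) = 22.46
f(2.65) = 22.48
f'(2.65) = 36.03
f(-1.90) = -25.99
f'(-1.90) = 29.16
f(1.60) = -1.02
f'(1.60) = 11.08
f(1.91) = 3.29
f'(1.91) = 16.99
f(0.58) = -5.68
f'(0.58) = 0.26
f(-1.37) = -14.07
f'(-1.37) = 16.41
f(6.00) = 393.75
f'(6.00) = 209.41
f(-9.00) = -1683.15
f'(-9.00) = 544.51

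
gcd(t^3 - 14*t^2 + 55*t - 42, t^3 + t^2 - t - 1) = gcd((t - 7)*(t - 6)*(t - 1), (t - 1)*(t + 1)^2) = t - 1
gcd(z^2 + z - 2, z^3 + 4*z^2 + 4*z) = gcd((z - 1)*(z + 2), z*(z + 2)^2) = z + 2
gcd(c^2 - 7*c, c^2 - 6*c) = c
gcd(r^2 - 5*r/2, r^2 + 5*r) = r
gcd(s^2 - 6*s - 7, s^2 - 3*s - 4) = s + 1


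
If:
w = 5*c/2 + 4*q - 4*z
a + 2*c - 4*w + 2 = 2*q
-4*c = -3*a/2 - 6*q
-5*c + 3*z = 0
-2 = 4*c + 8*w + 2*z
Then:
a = 68/83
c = -81/83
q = -71/83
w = 107/166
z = -135/83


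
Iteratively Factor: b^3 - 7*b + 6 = (b - 1)*(b^2 + b - 6) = (b - 2)*(b - 1)*(b + 3)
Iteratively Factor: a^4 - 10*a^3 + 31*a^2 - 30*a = (a - 2)*(a^3 - 8*a^2 + 15*a) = (a - 5)*(a - 2)*(a^2 - 3*a) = a*(a - 5)*(a - 2)*(a - 3)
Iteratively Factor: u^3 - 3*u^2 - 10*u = (u + 2)*(u^2 - 5*u) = (u - 5)*(u + 2)*(u)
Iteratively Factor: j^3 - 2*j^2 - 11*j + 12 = (j - 1)*(j^2 - j - 12) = (j - 1)*(j + 3)*(j - 4)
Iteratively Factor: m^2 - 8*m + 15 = (m - 3)*(m - 5)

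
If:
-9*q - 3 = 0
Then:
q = -1/3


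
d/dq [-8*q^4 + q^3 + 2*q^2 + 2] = q*(-32*q^2 + 3*q + 4)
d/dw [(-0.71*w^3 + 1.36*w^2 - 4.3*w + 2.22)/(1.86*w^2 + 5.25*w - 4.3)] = (-1.3206*w^4 - 7.455*w^3 + 24.297*w^2 - 19.9544*w + 6.835)/(3.4596*w^4 + 19.53*w^3 + 11.5665*w^2 - 45.15*w + 18.49)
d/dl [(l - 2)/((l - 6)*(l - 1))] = (-l^2 + 4*l - 8)/(l^4 - 14*l^3 + 61*l^2 - 84*l + 36)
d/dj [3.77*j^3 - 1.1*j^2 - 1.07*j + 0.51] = 11.31*j^2 - 2.2*j - 1.07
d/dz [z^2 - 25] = 2*z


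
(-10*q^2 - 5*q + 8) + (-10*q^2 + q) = -20*q^2 - 4*q + 8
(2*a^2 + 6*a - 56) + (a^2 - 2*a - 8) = 3*a^2 + 4*a - 64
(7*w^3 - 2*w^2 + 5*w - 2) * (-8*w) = -56*w^4 + 16*w^3 - 40*w^2 + 16*w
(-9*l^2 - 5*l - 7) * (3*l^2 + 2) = -27*l^4 - 15*l^3 - 39*l^2 - 10*l - 14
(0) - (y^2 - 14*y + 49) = -y^2 + 14*y - 49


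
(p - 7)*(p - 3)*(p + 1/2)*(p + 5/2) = p^4 - 7*p^3 - 31*p^2/4 + 101*p/2 + 105/4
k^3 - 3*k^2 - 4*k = k*(k - 4)*(k + 1)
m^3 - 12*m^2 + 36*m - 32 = (m - 8)*(m - 2)^2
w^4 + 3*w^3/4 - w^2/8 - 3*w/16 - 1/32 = (w - 1/2)*(w + 1/4)*(w + 1/2)^2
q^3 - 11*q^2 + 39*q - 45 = (q - 5)*(q - 3)^2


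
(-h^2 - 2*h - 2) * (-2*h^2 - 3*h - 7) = 2*h^4 + 7*h^3 + 17*h^2 + 20*h + 14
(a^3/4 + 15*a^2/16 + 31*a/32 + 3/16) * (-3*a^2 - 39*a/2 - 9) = -3*a^5/4 - 123*a^4/16 - 375*a^3/16 - 1785*a^2/64 - 99*a/8 - 27/16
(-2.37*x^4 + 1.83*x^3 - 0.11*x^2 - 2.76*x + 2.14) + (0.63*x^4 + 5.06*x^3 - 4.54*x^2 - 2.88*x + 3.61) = -1.74*x^4 + 6.89*x^3 - 4.65*x^2 - 5.64*x + 5.75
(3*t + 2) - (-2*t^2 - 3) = 2*t^2 + 3*t + 5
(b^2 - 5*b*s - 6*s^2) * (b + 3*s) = b^3 - 2*b^2*s - 21*b*s^2 - 18*s^3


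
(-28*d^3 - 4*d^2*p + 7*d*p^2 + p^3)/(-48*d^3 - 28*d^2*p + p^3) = (-14*d^2 + 5*d*p + p^2)/(-24*d^2 - 2*d*p + p^2)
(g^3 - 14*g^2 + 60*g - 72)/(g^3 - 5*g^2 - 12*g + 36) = (g - 6)/(g + 3)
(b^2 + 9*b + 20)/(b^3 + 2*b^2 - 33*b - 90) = (b + 4)/(b^2 - 3*b - 18)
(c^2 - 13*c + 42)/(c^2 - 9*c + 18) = (c - 7)/(c - 3)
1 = 1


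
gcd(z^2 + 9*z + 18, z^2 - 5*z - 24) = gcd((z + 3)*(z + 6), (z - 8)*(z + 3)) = z + 3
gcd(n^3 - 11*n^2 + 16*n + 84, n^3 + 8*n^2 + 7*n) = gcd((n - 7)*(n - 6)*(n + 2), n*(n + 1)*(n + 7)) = 1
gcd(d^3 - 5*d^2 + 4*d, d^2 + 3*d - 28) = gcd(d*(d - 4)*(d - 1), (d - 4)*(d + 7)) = d - 4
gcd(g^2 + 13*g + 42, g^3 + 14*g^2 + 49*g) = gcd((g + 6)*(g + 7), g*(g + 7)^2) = g + 7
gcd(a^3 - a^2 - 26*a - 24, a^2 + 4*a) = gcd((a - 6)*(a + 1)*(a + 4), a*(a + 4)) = a + 4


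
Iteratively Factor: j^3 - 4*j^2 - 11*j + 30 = (j - 2)*(j^2 - 2*j - 15) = (j - 2)*(j + 3)*(j - 5)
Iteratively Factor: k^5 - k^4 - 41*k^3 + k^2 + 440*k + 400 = (k + 4)*(k^4 - 5*k^3 - 21*k^2 + 85*k + 100) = (k + 4)^2*(k^3 - 9*k^2 + 15*k + 25) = (k - 5)*(k + 4)^2*(k^2 - 4*k - 5) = (k - 5)^2*(k + 4)^2*(k + 1)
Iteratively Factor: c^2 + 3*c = (c + 3)*(c)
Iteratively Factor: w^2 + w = (w)*(w + 1)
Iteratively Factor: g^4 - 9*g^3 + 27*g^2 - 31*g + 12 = (g - 3)*(g^3 - 6*g^2 + 9*g - 4) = (g - 3)*(g - 1)*(g^2 - 5*g + 4) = (g - 4)*(g - 3)*(g - 1)*(g - 1)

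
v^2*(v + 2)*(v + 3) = v^4 + 5*v^3 + 6*v^2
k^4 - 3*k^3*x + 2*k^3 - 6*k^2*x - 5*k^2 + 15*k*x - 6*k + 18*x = (k - 2)*(k + 1)*(k + 3)*(k - 3*x)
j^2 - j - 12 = (j - 4)*(j + 3)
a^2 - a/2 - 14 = (a - 4)*(a + 7/2)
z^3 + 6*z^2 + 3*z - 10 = (z - 1)*(z + 2)*(z + 5)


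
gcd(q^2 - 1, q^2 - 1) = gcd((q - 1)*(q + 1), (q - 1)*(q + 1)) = q^2 - 1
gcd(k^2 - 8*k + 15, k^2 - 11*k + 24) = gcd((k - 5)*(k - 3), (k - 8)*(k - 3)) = k - 3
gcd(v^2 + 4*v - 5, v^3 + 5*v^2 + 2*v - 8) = v - 1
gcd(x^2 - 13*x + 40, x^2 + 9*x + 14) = 1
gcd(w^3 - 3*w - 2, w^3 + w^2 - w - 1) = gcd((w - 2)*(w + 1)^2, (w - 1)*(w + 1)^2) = w^2 + 2*w + 1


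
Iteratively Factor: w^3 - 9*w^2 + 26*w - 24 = (w - 3)*(w^2 - 6*w + 8) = (w - 3)*(w - 2)*(w - 4)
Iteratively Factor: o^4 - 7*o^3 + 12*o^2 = (o - 3)*(o^3 - 4*o^2) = o*(o - 3)*(o^2 - 4*o) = o*(o - 4)*(o - 3)*(o)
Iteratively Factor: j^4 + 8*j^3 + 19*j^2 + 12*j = (j)*(j^3 + 8*j^2 + 19*j + 12) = j*(j + 1)*(j^2 + 7*j + 12) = j*(j + 1)*(j + 4)*(j + 3)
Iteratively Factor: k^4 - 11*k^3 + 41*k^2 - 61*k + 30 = (k - 5)*(k^3 - 6*k^2 + 11*k - 6) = (k - 5)*(k - 2)*(k^2 - 4*k + 3) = (k - 5)*(k - 2)*(k - 1)*(k - 3)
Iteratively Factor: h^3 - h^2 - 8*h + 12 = (h - 2)*(h^2 + h - 6) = (h - 2)*(h + 3)*(h - 2)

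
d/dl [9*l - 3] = 9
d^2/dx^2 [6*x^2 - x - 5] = 12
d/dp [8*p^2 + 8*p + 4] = 16*p + 8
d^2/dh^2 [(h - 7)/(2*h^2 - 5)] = 4*(8*h^2*(h - 7) + (7 - 3*h)*(2*h^2 - 5))/(2*h^2 - 5)^3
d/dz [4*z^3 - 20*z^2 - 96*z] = 12*z^2 - 40*z - 96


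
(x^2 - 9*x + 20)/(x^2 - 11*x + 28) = (x - 5)/(x - 7)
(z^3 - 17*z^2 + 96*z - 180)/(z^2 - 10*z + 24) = (z^2 - 11*z + 30)/(z - 4)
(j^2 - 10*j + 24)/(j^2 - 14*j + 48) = (j - 4)/(j - 8)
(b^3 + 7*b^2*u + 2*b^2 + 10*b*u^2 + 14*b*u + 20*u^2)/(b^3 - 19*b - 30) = (b^2 + 7*b*u + 10*u^2)/(b^2 - 2*b - 15)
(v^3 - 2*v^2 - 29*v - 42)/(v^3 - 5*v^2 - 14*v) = (v + 3)/v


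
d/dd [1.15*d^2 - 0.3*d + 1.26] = 2.3*d - 0.3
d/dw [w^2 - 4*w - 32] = 2*w - 4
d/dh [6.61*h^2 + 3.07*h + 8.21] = 13.22*h + 3.07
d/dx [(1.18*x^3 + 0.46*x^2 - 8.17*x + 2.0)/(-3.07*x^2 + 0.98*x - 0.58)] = (-3.6226*x^4 + 2.3128*x^3 - 26.6843*x^2 + 11.7464*x + 2.7786)/(9.4249*x^4 - 6.0172*x^3 + 4.5216*x^2 - 1.1368*x + 0.3364)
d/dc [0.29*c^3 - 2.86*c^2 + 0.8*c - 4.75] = 0.87*c^2 - 5.72*c + 0.8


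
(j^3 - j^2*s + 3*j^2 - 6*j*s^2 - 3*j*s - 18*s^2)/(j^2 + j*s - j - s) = (j^3 - j^2*s + 3*j^2 - 6*j*s^2 - 3*j*s - 18*s^2)/(j^2 + j*s - j - s)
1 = 1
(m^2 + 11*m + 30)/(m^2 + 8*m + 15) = (m + 6)/(m + 3)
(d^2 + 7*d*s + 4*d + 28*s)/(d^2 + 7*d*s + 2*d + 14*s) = (d + 4)/(d + 2)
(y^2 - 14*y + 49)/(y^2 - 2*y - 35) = (y - 7)/(y + 5)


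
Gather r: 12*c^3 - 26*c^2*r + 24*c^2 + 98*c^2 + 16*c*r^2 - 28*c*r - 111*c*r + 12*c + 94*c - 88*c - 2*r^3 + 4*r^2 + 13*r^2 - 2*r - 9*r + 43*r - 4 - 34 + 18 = 12*c^3 + 122*c^2 + 18*c - 2*r^3 + r^2*(16*c + 17) + r*(-26*c^2 - 139*c + 32) - 20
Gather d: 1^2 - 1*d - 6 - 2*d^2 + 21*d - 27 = -2*d^2 + 20*d - 32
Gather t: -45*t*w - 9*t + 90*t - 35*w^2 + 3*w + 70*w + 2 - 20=t*(81 - 45*w) - 35*w^2 + 73*w - 18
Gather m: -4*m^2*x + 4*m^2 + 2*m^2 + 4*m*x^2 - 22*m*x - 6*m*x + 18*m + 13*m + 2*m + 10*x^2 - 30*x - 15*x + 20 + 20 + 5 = m^2*(6 - 4*x) + m*(4*x^2 - 28*x + 33) + 10*x^2 - 45*x + 45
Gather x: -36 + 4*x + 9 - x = 3*x - 27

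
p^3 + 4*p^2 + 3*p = p*(p + 1)*(p + 3)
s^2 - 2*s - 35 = (s - 7)*(s + 5)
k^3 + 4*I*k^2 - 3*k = k*(k + I)*(k + 3*I)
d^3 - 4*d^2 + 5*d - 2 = (d - 2)*(d - 1)^2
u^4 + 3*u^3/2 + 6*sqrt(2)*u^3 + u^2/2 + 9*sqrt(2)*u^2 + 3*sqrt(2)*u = u*(u + 1/2)*(u + 1)*(u + 6*sqrt(2))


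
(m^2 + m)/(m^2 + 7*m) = (m + 1)/(m + 7)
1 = 1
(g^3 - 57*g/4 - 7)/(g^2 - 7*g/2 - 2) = g + 7/2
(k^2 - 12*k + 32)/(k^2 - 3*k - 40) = (k - 4)/(k + 5)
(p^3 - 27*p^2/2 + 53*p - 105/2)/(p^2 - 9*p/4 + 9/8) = 4*(p^2 - 12*p + 35)/(4*p - 3)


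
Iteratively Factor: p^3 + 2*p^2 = (p)*(p^2 + 2*p) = p^2*(p + 2)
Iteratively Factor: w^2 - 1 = (w - 1)*(w + 1)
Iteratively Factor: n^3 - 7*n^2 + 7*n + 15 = (n - 3)*(n^2 - 4*n - 5) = (n - 3)*(n + 1)*(n - 5)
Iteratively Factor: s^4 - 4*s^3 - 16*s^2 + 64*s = (s + 4)*(s^3 - 8*s^2 + 16*s) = (s - 4)*(s + 4)*(s^2 - 4*s) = s*(s - 4)*(s + 4)*(s - 4)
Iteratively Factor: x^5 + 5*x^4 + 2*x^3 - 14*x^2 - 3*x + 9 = (x + 1)*(x^4 + 4*x^3 - 2*x^2 - 12*x + 9) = (x - 1)*(x + 1)*(x^3 + 5*x^2 + 3*x - 9) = (x - 1)^2*(x + 1)*(x^2 + 6*x + 9) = (x - 1)^2*(x + 1)*(x + 3)*(x + 3)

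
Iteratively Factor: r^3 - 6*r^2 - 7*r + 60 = (r + 3)*(r^2 - 9*r + 20) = (r - 5)*(r + 3)*(r - 4)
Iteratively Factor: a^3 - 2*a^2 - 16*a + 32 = (a - 2)*(a^2 - 16) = (a - 2)*(a + 4)*(a - 4)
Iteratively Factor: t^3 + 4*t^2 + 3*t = (t + 1)*(t^2 + 3*t) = t*(t + 1)*(t + 3)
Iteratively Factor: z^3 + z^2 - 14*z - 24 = (z + 2)*(z^2 - z - 12) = (z - 4)*(z + 2)*(z + 3)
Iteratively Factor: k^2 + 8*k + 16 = (k + 4)*(k + 4)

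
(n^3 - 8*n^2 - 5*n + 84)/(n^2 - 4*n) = n - 4 - 21/n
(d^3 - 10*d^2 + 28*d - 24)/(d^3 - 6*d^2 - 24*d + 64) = (d^2 - 8*d + 12)/(d^2 - 4*d - 32)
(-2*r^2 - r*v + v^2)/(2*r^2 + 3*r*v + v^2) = (-2*r + v)/(2*r + v)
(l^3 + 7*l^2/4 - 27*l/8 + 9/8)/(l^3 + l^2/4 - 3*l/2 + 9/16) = 2*(l + 3)/(2*l + 3)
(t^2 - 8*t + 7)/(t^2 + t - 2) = (t - 7)/(t + 2)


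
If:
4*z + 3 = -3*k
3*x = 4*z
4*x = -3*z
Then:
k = -1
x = 0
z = 0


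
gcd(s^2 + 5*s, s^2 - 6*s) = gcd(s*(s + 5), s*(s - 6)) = s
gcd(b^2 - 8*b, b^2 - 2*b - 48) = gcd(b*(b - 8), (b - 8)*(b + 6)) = b - 8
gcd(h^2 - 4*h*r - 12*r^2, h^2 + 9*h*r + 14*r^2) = h + 2*r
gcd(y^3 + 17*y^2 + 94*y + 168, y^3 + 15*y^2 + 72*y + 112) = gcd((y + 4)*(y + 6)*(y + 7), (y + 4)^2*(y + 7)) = y^2 + 11*y + 28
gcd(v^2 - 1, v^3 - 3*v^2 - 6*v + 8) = v - 1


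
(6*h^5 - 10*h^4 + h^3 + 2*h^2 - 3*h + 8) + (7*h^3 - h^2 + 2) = 6*h^5 - 10*h^4 + 8*h^3 + h^2 - 3*h + 10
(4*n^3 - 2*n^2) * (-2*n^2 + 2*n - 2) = -8*n^5 + 12*n^4 - 12*n^3 + 4*n^2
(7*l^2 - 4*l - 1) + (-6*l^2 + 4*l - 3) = l^2 - 4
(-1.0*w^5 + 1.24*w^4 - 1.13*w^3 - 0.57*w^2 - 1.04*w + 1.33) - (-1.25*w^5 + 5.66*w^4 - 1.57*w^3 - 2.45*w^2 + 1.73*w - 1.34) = 0.25*w^5 - 4.42*w^4 + 0.44*w^3 + 1.88*w^2 - 2.77*w + 2.67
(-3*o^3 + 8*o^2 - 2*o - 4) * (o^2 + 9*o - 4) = -3*o^5 - 19*o^4 + 82*o^3 - 54*o^2 - 28*o + 16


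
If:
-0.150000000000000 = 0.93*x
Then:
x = -0.16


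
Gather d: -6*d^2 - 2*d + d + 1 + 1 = -6*d^2 - d + 2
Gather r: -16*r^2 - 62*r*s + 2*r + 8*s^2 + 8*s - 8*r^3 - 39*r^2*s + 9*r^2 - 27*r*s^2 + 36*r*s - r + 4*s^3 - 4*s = -8*r^3 + r^2*(-39*s - 7) + r*(-27*s^2 - 26*s + 1) + 4*s^3 + 8*s^2 + 4*s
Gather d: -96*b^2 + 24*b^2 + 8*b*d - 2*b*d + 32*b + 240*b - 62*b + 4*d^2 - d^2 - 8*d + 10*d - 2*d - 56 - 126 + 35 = -72*b^2 + 6*b*d + 210*b + 3*d^2 - 147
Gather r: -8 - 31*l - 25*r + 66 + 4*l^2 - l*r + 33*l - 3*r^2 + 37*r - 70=4*l^2 + 2*l - 3*r^2 + r*(12 - l) - 12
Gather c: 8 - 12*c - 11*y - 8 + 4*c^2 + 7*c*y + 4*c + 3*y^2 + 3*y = 4*c^2 + c*(7*y - 8) + 3*y^2 - 8*y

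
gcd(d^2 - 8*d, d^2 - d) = d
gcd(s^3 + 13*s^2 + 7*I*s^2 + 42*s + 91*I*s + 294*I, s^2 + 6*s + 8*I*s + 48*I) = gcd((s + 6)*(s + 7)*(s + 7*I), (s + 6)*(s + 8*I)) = s + 6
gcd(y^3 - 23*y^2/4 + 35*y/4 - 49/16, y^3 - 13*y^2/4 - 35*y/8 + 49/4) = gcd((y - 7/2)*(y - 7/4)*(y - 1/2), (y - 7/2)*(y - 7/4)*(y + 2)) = y^2 - 21*y/4 + 49/8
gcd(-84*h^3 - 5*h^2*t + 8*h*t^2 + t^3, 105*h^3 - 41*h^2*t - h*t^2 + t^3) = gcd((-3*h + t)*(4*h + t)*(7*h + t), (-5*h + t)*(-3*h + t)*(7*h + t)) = -21*h^2 + 4*h*t + t^2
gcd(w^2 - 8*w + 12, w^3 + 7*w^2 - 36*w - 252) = w - 6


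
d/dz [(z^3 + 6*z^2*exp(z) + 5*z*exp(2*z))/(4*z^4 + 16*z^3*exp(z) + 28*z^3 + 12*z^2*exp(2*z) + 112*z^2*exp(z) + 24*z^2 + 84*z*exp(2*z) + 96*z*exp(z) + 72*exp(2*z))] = (2*z^4*exp(z) - z^4 + 4*z^3*exp(z) - 15*z^2*exp(2*z) - 2*z^2*exp(z) + 6*z^2 + 36*z*exp(z) + 90*exp(2*z))/(4*(z^6 + 6*z^5*exp(z) + 14*z^5 + 9*z^4*exp(2*z) + 84*z^4*exp(z) + 61*z^4 + 126*z^3*exp(2*z) + 366*z^3*exp(z) + 84*z^3 + 549*z^2*exp(2*z) + 504*z^2*exp(z) + 36*z^2 + 756*z*exp(2*z) + 216*z*exp(z) + 324*exp(2*z)))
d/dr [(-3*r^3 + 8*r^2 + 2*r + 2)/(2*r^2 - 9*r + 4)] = 2*(-3*r^4 + 27*r^3 - 56*r^2 + 28*r + 13)/(4*r^4 - 36*r^3 + 97*r^2 - 72*r + 16)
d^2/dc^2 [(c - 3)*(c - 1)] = 2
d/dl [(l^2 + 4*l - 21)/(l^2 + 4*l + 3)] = 48*(l + 2)/(l^2 + 4*l + 3)^2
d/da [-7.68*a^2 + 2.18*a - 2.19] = 2.18 - 15.36*a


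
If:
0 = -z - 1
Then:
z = -1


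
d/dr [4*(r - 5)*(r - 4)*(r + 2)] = 12*r^2 - 56*r + 8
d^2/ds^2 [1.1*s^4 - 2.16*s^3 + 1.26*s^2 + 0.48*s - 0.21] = 13.2*s^2 - 12.96*s + 2.52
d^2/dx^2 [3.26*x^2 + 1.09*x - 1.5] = 6.52000000000000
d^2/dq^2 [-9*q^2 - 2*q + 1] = -18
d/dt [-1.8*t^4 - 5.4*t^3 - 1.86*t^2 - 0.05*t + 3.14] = -7.2*t^3 - 16.2*t^2 - 3.72*t - 0.05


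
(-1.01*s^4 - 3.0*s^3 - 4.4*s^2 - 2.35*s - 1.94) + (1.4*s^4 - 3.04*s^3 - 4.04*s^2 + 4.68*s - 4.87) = 0.39*s^4 - 6.04*s^3 - 8.44*s^2 + 2.33*s - 6.81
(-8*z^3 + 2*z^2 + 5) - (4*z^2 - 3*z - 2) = -8*z^3 - 2*z^2 + 3*z + 7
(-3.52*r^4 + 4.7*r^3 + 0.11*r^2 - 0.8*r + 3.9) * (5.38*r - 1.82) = -18.9376*r^5 + 31.6924*r^4 - 7.9622*r^3 - 4.5042*r^2 + 22.438*r - 7.098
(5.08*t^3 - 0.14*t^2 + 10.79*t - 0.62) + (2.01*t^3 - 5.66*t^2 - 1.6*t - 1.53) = 7.09*t^3 - 5.8*t^2 + 9.19*t - 2.15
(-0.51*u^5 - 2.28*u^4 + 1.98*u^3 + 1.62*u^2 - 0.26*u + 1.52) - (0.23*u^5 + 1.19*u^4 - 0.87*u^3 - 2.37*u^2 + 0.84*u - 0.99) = -0.74*u^5 - 3.47*u^4 + 2.85*u^3 + 3.99*u^2 - 1.1*u + 2.51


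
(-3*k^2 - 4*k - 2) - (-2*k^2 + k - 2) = -k^2 - 5*k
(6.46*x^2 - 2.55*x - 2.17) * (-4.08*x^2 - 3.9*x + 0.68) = -26.3568*x^4 - 14.79*x^3 + 23.1914*x^2 + 6.729*x - 1.4756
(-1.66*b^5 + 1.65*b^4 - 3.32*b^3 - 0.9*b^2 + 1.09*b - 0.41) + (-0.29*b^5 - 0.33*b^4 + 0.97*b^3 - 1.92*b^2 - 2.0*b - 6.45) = -1.95*b^5 + 1.32*b^4 - 2.35*b^3 - 2.82*b^2 - 0.91*b - 6.86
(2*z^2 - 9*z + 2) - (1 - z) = 2*z^2 - 8*z + 1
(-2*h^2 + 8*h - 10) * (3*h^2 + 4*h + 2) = -6*h^4 + 16*h^3 - 2*h^2 - 24*h - 20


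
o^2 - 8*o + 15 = (o - 5)*(o - 3)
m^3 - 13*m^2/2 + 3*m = m*(m - 6)*(m - 1/2)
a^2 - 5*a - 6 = (a - 6)*(a + 1)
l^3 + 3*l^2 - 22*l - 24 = (l - 4)*(l + 1)*(l + 6)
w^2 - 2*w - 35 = (w - 7)*(w + 5)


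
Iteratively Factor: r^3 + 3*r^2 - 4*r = (r)*(r^2 + 3*r - 4) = r*(r + 4)*(r - 1)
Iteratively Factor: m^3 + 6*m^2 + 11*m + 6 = (m + 3)*(m^2 + 3*m + 2) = (m + 1)*(m + 3)*(m + 2)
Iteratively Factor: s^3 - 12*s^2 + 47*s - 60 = (s - 5)*(s^2 - 7*s + 12) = (s - 5)*(s - 3)*(s - 4)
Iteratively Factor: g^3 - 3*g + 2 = (g + 2)*(g^2 - 2*g + 1) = (g - 1)*(g + 2)*(g - 1)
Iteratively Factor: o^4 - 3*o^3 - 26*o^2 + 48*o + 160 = (o - 5)*(o^3 + 2*o^2 - 16*o - 32) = (o - 5)*(o + 2)*(o^2 - 16) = (o - 5)*(o - 4)*(o + 2)*(o + 4)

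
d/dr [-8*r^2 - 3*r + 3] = -16*r - 3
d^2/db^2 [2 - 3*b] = 0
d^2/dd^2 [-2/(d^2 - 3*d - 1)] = 4*(-d^2 + 3*d + (2*d - 3)^2 + 1)/(-d^2 + 3*d + 1)^3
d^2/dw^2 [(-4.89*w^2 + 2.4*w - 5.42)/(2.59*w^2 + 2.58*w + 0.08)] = (97.550796*w^3 - 212.068164*w^2 - 220.288824*w - 70.96264)/(17.373979*w^6 + 51.920694*w^5 + 53.330172*w^4 + 20.380968*w^3 + 1.647264*w^2 + 0.049536*w + 0.000512)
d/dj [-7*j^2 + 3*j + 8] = 3 - 14*j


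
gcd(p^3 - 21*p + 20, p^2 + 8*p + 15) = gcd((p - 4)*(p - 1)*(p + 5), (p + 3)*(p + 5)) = p + 5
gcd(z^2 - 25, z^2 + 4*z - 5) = z + 5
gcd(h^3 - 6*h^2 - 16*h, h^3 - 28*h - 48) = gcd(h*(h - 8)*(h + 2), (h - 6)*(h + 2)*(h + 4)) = h + 2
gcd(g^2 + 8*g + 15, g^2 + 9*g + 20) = g + 5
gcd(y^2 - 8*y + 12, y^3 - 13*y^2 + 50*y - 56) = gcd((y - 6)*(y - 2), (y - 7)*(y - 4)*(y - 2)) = y - 2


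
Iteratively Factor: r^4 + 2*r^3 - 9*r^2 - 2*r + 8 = (r + 4)*(r^3 - 2*r^2 - r + 2) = (r + 1)*(r + 4)*(r^2 - 3*r + 2) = (r - 2)*(r + 1)*(r + 4)*(r - 1)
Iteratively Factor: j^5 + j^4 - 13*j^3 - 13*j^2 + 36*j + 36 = (j + 3)*(j^4 - 2*j^3 - 7*j^2 + 8*j + 12) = (j + 1)*(j + 3)*(j^3 - 3*j^2 - 4*j + 12) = (j - 3)*(j + 1)*(j + 3)*(j^2 - 4) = (j - 3)*(j + 1)*(j + 2)*(j + 3)*(j - 2)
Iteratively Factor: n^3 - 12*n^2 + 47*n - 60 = (n - 5)*(n^2 - 7*n + 12) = (n - 5)*(n - 3)*(n - 4)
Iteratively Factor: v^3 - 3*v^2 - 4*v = (v - 4)*(v^2 + v) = (v - 4)*(v + 1)*(v)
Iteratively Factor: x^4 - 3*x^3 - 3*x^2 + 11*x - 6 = (x - 3)*(x^3 - 3*x + 2) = (x - 3)*(x + 2)*(x^2 - 2*x + 1) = (x - 3)*(x - 1)*(x + 2)*(x - 1)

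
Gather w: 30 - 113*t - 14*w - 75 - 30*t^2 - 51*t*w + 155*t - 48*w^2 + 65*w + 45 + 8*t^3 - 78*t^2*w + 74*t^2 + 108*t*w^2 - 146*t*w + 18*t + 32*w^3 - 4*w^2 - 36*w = 8*t^3 + 44*t^2 + 60*t + 32*w^3 + w^2*(108*t - 52) + w*(-78*t^2 - 197*t + 15)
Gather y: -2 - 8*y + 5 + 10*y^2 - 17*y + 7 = 10*y^2 - 25*y + 10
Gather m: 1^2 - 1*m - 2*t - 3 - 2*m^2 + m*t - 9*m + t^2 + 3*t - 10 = -2*m^2 + m*(t - 10) + t^2 + t - 12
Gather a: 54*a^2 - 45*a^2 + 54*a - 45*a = 9*a^2 + 9*a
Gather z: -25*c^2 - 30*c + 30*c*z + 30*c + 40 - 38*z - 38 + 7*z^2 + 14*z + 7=-25*c^2 + 7*z^2 + z*(30*c - 24) + 9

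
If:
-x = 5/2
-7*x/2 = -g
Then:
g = -35/4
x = -5/2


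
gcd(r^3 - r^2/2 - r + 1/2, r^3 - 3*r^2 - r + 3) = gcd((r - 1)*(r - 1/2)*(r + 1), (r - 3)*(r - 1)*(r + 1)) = r^2 - 1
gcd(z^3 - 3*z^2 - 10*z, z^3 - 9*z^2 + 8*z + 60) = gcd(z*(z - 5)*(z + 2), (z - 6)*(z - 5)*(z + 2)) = z^2 - 3*z - 10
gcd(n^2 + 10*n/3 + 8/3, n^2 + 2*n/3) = 1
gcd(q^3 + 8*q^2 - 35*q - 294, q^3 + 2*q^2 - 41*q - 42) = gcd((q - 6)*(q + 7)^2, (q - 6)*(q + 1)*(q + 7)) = q^2 + q - 42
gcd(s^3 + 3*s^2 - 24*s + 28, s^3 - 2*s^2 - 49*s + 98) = s^2 + 5*s - 14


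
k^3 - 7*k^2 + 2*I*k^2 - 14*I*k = k*(k - 7)*(k + 2*I)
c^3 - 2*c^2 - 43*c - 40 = (c - 8)*(c + 1)*(c + 5)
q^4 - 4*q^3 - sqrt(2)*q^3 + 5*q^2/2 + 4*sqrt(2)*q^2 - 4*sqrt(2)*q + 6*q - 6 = (q - 2)^2*(q - 3*sqrt(2)/2)*(q + sqrt(2)/2)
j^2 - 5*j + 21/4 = (j - 7/2)*(j - 3/2)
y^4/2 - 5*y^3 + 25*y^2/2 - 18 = (y/2 + 1/2)*(y - 6)*(y - 3)*(y - 2)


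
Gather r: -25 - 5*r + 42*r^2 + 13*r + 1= 42*r^2 + 8*r - 24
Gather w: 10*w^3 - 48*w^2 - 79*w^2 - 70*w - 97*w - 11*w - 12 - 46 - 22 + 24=10*w^3 - 127*w^2 - 178*w - 56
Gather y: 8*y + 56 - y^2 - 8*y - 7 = 49 - y^2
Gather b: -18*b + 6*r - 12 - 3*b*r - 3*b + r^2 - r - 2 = b*(-3*r - 21) + r^2 + 5*r - 14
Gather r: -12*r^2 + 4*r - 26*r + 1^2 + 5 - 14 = -12*r^2 - 22*r - 8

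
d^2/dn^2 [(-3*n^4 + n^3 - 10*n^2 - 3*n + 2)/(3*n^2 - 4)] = 2*(-27*n^6 + 108*n^4 - 15*n^3 - 594*n^2 - 60*n - 136)/(27*n^6 - 108*n^4 + 144*n^2 - 64)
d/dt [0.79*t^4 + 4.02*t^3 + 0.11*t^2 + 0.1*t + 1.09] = 3.16*t^3 + 12.06*t^2 + 0.22*t + 0.1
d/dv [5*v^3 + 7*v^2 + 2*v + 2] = 15*v^2 + 14*v + 2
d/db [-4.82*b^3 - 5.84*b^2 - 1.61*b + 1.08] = -14.46*b^2 - 11.68*b - 1.61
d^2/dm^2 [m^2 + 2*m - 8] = 2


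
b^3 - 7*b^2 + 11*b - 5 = (b - 5)*(b - 1)^2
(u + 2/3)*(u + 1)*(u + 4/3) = u^3 + 3*u^2 + 26*u/9 + 8/9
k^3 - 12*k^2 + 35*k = k*(k - 7)*(k - 5)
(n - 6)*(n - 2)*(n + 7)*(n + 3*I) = n^4 - n^3 + 3*I*n^3 - 44*n^2 - 3*I*n^2 + 84*n - 132*I*n + 252*I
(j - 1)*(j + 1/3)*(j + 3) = j^3 + 7*j^2/3 - 7*j/3 - 1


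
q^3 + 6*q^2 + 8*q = q*(q + 2)*(q + 4)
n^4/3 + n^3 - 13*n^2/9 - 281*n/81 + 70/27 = (n/3 + 1)*(n - 5/3)*(n - 2/3)*(n + 7/3)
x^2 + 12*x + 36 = (x + 6)^2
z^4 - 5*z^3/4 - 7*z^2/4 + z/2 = z*(z - 2)*(z - 1/4)*(z + 1)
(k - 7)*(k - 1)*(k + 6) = k^3 - 2*k^2 - 41*k + 42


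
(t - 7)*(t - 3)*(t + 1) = t^3 - 9*t^2 + 11*t + 21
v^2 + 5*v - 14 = (v - 2)*(v + 7)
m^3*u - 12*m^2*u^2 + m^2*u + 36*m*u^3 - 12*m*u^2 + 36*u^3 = (m - 6*u)^2*(m*u + u)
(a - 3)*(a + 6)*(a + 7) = a^3 + 10*a^2 + 3*a - 126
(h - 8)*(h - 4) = h^2 - 12*h + 32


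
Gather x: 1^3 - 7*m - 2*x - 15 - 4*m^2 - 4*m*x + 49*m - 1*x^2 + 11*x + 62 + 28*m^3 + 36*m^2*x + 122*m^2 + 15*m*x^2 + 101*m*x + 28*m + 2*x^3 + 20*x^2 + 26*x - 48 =28*m^3 + 118*m^2 + 70*m + 2*x^3 + x^2*(15*m + 19) + x*(36*m^2 + 97*m + 35)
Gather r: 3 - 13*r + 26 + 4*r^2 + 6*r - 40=4*r^2 - 7*r - 11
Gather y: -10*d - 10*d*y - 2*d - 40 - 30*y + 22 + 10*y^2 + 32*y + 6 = -12*d + 10*y^2 + y*(2 - 10*d) - 12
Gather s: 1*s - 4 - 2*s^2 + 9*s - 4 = -2*s^2 + 10*s - 8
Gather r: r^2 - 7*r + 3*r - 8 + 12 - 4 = r^2 - 4*r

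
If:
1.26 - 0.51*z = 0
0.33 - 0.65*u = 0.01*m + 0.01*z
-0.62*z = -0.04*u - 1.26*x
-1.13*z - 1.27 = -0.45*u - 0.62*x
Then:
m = -469.15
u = 7.69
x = 0.97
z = 2.47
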